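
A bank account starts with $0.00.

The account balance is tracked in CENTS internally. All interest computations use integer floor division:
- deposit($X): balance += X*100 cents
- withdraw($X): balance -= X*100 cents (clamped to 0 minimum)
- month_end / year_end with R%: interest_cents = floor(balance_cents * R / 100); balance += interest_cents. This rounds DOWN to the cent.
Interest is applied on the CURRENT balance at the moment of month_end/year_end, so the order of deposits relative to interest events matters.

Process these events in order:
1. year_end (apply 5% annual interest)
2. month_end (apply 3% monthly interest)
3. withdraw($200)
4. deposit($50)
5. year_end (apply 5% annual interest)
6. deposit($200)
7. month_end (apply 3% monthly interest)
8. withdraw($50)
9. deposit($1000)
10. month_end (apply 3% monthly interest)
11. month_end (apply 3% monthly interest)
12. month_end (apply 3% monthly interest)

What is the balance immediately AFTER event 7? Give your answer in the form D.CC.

After 1 (year_end (apply 5% annual interest)): balance=$0.00 total_interest=$0.00
After 2 (month_end (apply 3% monthly interest)): balance=$0.00 total_interest=$0.00
After 3 (withdraw($200)): balance=$0.00 total_interest=$0.00
After 4 (deposit($50)): balance=$50.00 total_interest=$0.00
After 5 (year_end (apply 5% annual interest)): balance=$52.50 total_interest=$2.50
After 6 (deposit($200)): balance=$252.50 total_interest=$2.50
After 7 (month_end (apply 3% monthly interest)): balance=$260.07 total_interest=$10.07

Answer: 260.07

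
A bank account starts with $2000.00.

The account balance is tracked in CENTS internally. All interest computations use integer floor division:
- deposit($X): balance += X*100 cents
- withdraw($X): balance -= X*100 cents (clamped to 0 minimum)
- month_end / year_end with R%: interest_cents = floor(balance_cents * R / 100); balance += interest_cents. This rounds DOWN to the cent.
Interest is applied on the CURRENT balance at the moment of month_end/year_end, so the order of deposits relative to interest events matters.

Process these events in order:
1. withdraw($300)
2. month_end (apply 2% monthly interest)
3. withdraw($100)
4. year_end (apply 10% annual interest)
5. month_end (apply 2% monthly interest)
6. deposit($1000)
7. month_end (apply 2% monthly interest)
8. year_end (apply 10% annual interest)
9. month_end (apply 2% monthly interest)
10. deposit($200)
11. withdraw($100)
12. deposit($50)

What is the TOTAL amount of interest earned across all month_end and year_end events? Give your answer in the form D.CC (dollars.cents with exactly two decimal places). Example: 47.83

After 1 (withdraw($300)): balance=$1700.00 total_interest=$0.00
After 2 (month_end (apply 2% monthly interest)): balance=$1734.00 total_interest=$34.00
After 3 (withdraw($100)): balance=$1634.00 total_interest=$34.00
After 4 (year_end (apply 10% annual interest)): balance=$1797.40 total_interest=$197.40
After 5 (month_end (apply 2% monthly interest)): balance=$1833.34 total_interest=$233.34
After 6 (deposit($1000)): balance=$2833.34 total_interest=$233.34
After 7 (month_end (apply 2% monthly interest)): balance=$2890.00 total_interest=$290.00
After 8 (year_end (apply 10% annual interest)): balance=$3179.00 total_interest=$579.00
After 9 (month_end (apply 2% monthly interest)): balance=$3242.58 total_interest=$642.58
After 10 (deposit($200)): balance=$3442.58 total_interest=$642.58
After 11 (withdraw($100)): balance=$3342.58 total_interest=$642.58
After 12 (deposit($50)): balance=$3392.58 total_interest=$642.58

Answer: 642.58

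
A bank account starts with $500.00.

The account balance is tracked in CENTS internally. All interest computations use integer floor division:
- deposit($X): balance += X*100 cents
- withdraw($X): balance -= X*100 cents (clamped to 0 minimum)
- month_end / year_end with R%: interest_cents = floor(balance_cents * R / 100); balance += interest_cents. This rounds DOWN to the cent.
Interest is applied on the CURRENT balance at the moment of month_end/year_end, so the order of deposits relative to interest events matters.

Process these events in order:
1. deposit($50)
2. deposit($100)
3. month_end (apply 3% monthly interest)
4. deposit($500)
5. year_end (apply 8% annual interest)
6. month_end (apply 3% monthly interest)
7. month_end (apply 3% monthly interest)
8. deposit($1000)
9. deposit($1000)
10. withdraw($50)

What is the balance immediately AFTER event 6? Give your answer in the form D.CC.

Answer: 1300.95

Derivation:
After 1 (deposit($50)): balance=$550.00 total_interest=$0.00
After 2 (deposit($100)): balance=$650.00 total_interest=$0.00
After 3 (month_end (apply 3% monthly interest)): balance=$669.50 total_interest=$19.50
After 4 (deposit($500)): balance=$1169.50 total_interest=$19.50
After 5 (year_end (apply 8% annual interest)): balance=$1263.06 total_interest=$113.06
After 6 (month_end (apply 3% monthly interest)): balance=$1300.95 total_interest=$150.95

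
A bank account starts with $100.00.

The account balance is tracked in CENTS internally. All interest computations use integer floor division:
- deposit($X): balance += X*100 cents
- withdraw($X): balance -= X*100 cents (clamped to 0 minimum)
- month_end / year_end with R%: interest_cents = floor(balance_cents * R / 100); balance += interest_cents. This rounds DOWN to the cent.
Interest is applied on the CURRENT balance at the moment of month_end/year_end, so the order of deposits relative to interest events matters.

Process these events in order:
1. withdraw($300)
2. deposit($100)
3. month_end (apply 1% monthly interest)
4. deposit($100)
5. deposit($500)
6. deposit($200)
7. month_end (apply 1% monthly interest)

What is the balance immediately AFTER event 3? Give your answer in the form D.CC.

Answer: 101.00

Derivation:
After 1 (withdraw($300)): balance=$0.00 total_interest=$0.00
After 2 (deposit($100)): balance=$100.00 total_interest=$0.00
After 3 (month_end (apply 1% monthly interest)): balance=$101.00 total_interest=$1.00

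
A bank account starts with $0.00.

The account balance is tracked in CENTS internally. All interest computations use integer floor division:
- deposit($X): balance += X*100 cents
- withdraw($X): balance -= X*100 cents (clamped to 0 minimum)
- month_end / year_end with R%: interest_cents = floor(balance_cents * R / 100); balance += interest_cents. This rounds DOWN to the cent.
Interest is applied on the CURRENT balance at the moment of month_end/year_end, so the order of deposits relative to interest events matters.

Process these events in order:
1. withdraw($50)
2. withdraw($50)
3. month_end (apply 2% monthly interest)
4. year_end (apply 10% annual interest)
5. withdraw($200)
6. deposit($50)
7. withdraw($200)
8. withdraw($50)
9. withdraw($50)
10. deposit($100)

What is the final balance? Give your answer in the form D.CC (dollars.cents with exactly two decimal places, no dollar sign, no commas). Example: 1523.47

Answer: 100.00

Derivation:
After 1 (withdraw($50)): balance=$0.00 total_interest=$0.00
After 2 (withdraw($50)): balance=$0.00 total_interest=$0.00
After 3 (month_end (apply 2% monthly interest)): balance=$0.00 total_interest=$0.00
After 4 (year_end (apply 10% annual interest)): balance=$0.00 total_interest=$0.00
After 5 (withdraw($200)): balance=$0.00 total_interest=$0.00
After 6 (deposit($50)): balance=$50.00 total_interest=$0.00
After 7 (withdraw($200)): balance=$0.00 total_interest=$0.00
After 8 (withdraw($50)): balance=$0.00 total_interest=$0.00
After 9 (withdraw($50)): balance=$0.00 total_interest=$0.00
After 10 (deposit($100)): balance=$100.00 total_interest=$0.00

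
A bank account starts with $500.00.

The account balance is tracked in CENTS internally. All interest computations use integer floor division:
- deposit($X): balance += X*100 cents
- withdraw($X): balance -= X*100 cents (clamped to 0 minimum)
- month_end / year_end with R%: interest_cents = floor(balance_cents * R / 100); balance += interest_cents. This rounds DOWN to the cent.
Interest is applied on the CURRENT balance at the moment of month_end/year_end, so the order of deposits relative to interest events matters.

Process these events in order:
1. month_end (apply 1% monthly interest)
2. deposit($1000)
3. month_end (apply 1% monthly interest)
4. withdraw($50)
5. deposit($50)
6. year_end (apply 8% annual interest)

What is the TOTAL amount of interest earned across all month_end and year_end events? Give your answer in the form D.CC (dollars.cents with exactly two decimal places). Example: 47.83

Answer: 141.65

Derivation:
After 1 (month_end (apply 1% monthly interest)): balance=$505.00 total_interest=$5.00
After 2 (deposit($1000)): balance=$1505.00 total_interest=$5.00
After 3 (month_end (apply 1% monthly interest)): balance=$1520.05 total_interest=$20.05
After 4 (withdraw($50)): balance=$1470.05 total_interest=$20.05
After 5 (deposit($50)): balance=$1520.05 total_interest=$20.05
After 6 (year_end (apply 8% annual interest)): balance=$1641.65 total_interest=$141.65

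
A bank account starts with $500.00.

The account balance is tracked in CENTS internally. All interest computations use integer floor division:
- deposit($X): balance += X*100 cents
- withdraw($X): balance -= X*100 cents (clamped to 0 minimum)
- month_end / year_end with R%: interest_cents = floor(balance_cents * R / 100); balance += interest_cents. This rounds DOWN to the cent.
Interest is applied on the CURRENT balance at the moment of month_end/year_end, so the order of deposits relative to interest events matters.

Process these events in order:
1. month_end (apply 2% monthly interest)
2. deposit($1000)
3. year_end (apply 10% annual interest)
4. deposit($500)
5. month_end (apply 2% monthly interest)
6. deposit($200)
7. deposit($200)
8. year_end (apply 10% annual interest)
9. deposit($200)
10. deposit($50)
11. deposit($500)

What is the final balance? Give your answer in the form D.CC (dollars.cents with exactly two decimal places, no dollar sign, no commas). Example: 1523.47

After 1 (month_end (apply 2% monthly interest)): balance=$510.00 total_interest=$10.00
After 2 (deposit($1000)): balance=$1510.00 total_interest=$10.00
After 3 (year_end (apply 10% annual interest)): balance=$1661.00 total_interest=$161.00
After 4 (deposit($500)): balance=$2161.00 total_interest=$161.00
After 5 (month_end (apply 2% monthly interest)): balance=$2204.22 total_interest=$204.22
After 6 (deposit($200)): balance=$2404.22 total_interest=$204.22
After 7 (deposit($200)): balance=$2604.22 total_interest=$204.22
After 8 (year_end (apply 10% annual interest)): balance=$2864.64 total_interest=$464.64
After 9 (deposit($200)): balance=$3064.64 total_interest=$464.64
After 10 (deposit($50)): balance=$3114.64 total_interest=$464.64
After 11 (deposit($500)): balance=$3614.64 total_interest=$464.64

Answer: 3614.64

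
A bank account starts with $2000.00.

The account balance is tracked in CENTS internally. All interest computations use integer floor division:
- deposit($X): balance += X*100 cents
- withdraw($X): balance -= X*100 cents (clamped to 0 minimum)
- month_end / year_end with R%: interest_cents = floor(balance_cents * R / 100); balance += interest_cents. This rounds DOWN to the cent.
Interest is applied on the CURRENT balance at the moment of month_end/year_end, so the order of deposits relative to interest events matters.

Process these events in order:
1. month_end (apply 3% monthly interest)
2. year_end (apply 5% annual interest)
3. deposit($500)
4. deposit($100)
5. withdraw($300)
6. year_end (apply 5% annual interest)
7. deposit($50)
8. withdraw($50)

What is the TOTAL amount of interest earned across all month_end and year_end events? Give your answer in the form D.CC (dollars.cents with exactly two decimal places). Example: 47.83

After 1 (month_end (apply 3% monthly interest)): balance=$2060.00 total_interest=$60.00
After 2 (year_end (apply 5% annual interest)): balance=$2163.00 total_interest=$163.00
After 3 (deposit($500)): balance=$2663.00 total_interest=$163.00
After 4 (deposit($100)): balance=$2763.00 total_interest=$163.00
After 5 (withdraw($300)): balance=$2463.00 total_interest=$163.00
After 6 (year_end (apply 5% annual interest)): balance=$2586.15 total_interest=$286.15
After 7 (deposit($50)): balance=$2636.15 total_interest=$286.15
After 8 (withdraw($50)): balance=$2586.15 total_interest=$286.15

Answer: 286.15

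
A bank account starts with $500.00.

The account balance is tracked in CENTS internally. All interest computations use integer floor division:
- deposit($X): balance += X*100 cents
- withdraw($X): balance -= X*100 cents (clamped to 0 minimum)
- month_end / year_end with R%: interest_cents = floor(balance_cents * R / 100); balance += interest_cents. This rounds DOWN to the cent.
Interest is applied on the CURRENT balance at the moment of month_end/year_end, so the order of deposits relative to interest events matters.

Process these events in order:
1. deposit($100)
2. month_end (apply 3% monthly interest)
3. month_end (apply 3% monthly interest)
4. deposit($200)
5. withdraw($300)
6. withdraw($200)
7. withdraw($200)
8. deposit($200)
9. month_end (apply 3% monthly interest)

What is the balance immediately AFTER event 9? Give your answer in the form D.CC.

After 1 (deposit($100)): balance=$600.00 total_interest=$0.00
After 2 (month_end (apply 3% monthly interest)): balance=$618.00 total_interest=$18.00
After 3 (month_end (apply 3% monthly interest)): balance=$636.54 total_interest=$36.54
After 4 (deposit($200)): balance=$836.54 total_interest=$36.54
After 5 (withdraw($300)): balance=$536.54 total_interest=$36.54
After 6 (withdraw($200)): balance=$336.54 total_interest=$36.54
After 7 (withdraw($200)): balance=$136.54 total_interest=$36.54
After 8 (deposit($200)): balance=$336.54 total_interest=$36.54
After 9 (month_end (apply 3% monthly interest)): balance=$346.63 total_interest=$46.63

Answer: 346.63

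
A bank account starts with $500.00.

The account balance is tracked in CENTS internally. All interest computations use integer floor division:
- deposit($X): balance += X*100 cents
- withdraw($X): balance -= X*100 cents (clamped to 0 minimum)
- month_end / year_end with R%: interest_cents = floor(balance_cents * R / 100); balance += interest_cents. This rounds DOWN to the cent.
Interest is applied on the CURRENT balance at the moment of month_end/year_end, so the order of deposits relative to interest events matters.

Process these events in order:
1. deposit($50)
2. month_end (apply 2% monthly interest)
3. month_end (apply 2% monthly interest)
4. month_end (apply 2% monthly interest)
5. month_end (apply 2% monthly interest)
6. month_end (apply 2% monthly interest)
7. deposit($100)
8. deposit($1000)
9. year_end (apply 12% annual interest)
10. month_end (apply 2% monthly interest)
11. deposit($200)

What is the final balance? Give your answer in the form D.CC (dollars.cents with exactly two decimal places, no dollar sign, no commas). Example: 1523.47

Answer: 2150.33

Derivation:
After 1 (deposit($50)): balance=$550.00 total_interest=$0.00
After 2 (month_end (apply 2% monthly interest)): balance=$561.00 total_interest=$11.00
After 3 (month_end (apply 2% monthly interest)): balance=$572.22 total_interest=$22.22
After 4 (month_end (apply 2% monthly interest)): balance=$583.66 total_interest=$33.66
After 5 (month_end (apply 2% monthly interest)): balance=$595.33 total_interest=$45.33
After 6 (month_end (apply 2% monthly interest)): balance=$607.23 total_interest=$57.23
After 7 (deposit($100)): balance=$707.23 total_interest=$57.23
After 8 (deposit($1000)): balance=$1707.23 total_interest=$57.23
After 9 (year_end (apply 12% annual interest)): balance=$1912.09 total_interest=$262.09
After 10 (month_end (apply 2% monthly interest)): balance=$1950.33 total_interest=$300.33
After 11 (deposit($200)): balance=$2150.33 total_interest=$300.33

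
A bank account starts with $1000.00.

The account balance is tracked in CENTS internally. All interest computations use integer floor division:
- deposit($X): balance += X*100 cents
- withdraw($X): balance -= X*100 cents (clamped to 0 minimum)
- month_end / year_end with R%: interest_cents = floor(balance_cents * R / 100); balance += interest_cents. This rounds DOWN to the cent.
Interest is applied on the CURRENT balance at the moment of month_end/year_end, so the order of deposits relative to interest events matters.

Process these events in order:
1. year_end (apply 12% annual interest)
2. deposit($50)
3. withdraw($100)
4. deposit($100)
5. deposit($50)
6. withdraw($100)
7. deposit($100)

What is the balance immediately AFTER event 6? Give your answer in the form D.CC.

Answer: 1120.00

Derivation:
After 1 (year_end (apply 12% annual interest)): balance=$1120.00 total_interest=$120.00
After 2 (deposit($50)): balance=$1170.00 total_interest=$120.00
After 3 (withdraw($100)): balance=$1070.00 total_interest=$120.00
After 4 (deposit($100)): balance=$1170.00 total_interest=$120.00
After 5 (deposit($50)): balance=$1220.00 total_interest=$120.00
After 6 (withdraw($100)): balance=$1120.00 total_interest=$120.00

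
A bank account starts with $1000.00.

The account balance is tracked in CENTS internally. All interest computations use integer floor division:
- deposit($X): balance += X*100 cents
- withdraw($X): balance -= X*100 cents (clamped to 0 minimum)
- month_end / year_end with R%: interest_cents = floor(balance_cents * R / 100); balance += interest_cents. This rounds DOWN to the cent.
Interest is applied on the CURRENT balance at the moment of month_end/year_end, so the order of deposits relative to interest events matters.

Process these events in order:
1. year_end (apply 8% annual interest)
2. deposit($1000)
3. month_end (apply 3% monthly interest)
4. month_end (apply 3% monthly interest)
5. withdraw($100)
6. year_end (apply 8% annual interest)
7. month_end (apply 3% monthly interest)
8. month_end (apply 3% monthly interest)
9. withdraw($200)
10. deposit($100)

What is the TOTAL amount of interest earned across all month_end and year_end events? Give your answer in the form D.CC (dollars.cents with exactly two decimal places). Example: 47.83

Answer: 513.75

Derivation:
After 1 (year_end (apply 8% annual interest)): balance=$1080.00 total_interest=$80.00
After 2 (deposit($1000)): balance=$2080.00 total_interest=$80.00
After 3 (month_end (apply 3% monthly interest)): balance=$2142.40 total_interest=$142.40
After 4 (month_end (apply 3% monthly interest)): balance=$2206.67 total_interest=$206.67
After 5 (withdraw($100)): balance=$2106.67 total_interest=$206.67
After 6 (year_end (apply 8% annual interest)): balance=$2275.20 total_interest=$375.20
After 7 (month_end (apply 3% monthly interest)): balance=$2343.45 total_interest=$443.45
After 8 (month_end (apply 3% monthly interest)): balance=$2413.75 total_interest=$513.75
After 9 (withdraw($200)): balance=$2213.75 total_interest=$513.75
After 10 (deposit($100)): balance=$2313.75 total_interest=$513.75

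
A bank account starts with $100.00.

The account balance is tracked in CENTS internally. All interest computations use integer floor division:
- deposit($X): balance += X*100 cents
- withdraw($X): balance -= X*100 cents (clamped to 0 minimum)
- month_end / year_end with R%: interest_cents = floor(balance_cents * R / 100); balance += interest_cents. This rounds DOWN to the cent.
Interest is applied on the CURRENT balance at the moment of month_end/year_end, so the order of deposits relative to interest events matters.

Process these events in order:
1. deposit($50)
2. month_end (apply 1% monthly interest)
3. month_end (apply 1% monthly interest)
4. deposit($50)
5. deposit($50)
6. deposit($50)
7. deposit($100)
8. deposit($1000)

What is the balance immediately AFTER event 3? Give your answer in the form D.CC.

Answer: 153.01

Derivation:
After 1 (deposit($50)): balance=$150.00 total_interest=$0.00
After 2 (month_end (apply 1% monthly interest)): balance=$151.50 total_interest=$1.50
After 3 (month_end (apply 1% monthly interest)): balance=$153.01 total_interest=$3.01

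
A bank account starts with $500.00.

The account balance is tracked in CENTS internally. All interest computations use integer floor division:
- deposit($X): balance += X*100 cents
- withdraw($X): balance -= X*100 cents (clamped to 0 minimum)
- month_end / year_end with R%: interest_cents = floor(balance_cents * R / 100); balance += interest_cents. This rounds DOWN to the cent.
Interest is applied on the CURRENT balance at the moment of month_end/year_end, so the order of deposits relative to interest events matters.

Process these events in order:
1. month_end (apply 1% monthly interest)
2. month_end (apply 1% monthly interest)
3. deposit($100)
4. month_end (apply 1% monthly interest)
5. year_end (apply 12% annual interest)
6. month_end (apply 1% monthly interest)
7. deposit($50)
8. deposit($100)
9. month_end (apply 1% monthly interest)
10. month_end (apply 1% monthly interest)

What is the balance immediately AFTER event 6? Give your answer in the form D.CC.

After 1 (month_end (apply 1% monthly interest)): balance=$505.00 total_interest=$5.00
After 2 (month_end (apply 1% monthly interest)): balance=$510.05 total_interest=$10.05
After 3 (deposit($100)): balance=$610.05 total_interest=$10.05
After 4 (month_end (apply 1% monthly interest)): balance=$616.15 total_interest=$16.15
After 5 (year_end (apply 12% annual interest)): balance=$690.08 total_interest=$90.08
After 6 (month_end (apply 1% monthly interest)): balance=$696.98 total_interest=$96.98

Answer: 696.98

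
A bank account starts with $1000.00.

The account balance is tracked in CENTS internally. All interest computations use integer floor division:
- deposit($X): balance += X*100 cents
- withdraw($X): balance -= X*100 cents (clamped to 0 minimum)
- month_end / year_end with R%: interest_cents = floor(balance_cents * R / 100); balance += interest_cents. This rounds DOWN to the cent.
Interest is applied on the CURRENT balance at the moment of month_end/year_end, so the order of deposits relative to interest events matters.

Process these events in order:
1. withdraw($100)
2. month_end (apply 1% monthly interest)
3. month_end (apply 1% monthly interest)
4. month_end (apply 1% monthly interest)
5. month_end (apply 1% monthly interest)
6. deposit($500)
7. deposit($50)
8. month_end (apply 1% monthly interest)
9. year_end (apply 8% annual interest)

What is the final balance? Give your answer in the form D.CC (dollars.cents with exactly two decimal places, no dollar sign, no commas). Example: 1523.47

Answer: 1621.51

Derivation:
After 1 (withdraw($100)): balance=$900.00 total_interest=$0.00
After 2 (month_end (apply 1% monthly interest)): balance=$909.00 total_interest=$9.00
After 3 (month_end (apply 1% monthly interest)): balance=$918.09 total_interest=$18.09
After 4 (month_end (apply 1% monthly interest)): balance=$927.27 total_interest=$27.27
After 5 (month_end (apply 1% monthly interest)): balance=$936.54 total_interest=$36.54
After 6 (deposit($500)): balance=$1436.54 total_interest=$36.54
After 7 (deposit($50)): balance=$1486.54 total_interest=$36.54
After 8 (month_end (apply 1% monthly interest)): balance=$1501.40 total_interest=$51.40
After 9 (year_end (apply 8% annual interest)): balance=$1621.51 total_interest=$171.51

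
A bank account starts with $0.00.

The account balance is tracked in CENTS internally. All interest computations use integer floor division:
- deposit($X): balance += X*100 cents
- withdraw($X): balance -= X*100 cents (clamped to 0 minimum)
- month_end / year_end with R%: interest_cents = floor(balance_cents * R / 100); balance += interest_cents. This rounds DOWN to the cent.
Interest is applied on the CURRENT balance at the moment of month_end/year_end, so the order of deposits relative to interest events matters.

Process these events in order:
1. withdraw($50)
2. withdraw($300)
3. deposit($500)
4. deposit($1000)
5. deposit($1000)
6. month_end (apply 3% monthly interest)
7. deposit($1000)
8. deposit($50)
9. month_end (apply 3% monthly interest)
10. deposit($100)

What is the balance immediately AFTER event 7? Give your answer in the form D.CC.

Answer: 3575.00

Derivation:
After 1 (withdraw($50)): balance=$0.00 total_interest=$0.00
After 2 (withdraw($300)): balance=$0.00 total_interest=$0.00
After 3 (deposit($500)): balance=$500.00 total_interest=$0.00
After 4 (deposit($1000)): balance=$1500.00 total_interest=$0.00
After 5 (deposit($1000)): balance=$2500.00 total_interest=$0.00
After 6 (month_end (apply 3% monthly interest)): balance=$2575.00 total_interest=$75.00
After 7 (deposit($1000)): balance=$3575.00 total_interest=$75.00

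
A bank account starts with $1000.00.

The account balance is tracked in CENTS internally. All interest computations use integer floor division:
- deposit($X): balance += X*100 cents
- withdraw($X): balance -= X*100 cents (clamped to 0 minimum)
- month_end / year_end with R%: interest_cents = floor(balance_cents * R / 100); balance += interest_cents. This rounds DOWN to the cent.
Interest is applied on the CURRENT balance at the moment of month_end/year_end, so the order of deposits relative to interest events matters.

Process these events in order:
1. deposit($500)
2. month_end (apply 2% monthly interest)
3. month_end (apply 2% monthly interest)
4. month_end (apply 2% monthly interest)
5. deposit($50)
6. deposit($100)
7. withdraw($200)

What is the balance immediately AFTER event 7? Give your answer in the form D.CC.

After 1 (deposit($500)): balance=$1500.00 total_interest=$0.00
After 2 (month_end (apply 2% monthly interest)): balance=$1530.00 total_interest=$30.00
After 3 (month_end (apply 2% monthly interest)): balance=$1560.60 total_interest=$60.60
After 4 (month_end (apply 2% monthly interest)): balance=$1591.81 total_interest=$91.81
After 5 (deposit($50)): balance=$1641.81 total_interest=$91.81
After 6 (deposit($100)): balance=$1741.81 total_interest=$91.81
After 7 (withdraw($200)): balance=$1541.81 total_interest=$91.81

Answer: 1541.81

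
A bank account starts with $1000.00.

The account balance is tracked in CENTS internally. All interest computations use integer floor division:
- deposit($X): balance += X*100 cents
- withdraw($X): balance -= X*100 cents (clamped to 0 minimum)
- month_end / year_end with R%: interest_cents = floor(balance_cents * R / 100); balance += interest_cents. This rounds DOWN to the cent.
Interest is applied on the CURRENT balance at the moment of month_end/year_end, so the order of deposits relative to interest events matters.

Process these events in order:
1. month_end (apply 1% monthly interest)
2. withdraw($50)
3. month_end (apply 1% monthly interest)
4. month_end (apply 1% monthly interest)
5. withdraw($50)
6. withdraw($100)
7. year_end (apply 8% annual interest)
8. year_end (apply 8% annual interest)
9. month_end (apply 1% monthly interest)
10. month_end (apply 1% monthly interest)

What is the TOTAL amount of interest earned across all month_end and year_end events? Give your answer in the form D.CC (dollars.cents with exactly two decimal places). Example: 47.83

Answer: 186.71

Derivation:
After 1 (month_end (apply 1% monthly interest)): balance=$1010.00 total_interest=$10.00
After 2 (withdraw($50)): balance=$960.00 total_interest=$10.00
After 3 (month_end (apply 1% monthly interest)): balance=$969.60 total_interest=$19.60
After 4 (month_end (apply 1% monthly interest)): balance=$979.29 total_interest=$29.29
After 5 (withdraw($50)): balance=$929.29 total_interest=$29.29
After 6 (withdraw($100)): balance=$829.29 total_interest=$29.29
After 7 (year_end (apply 8% annual interest)): balance=$895.63 total_interest=$95.63
After 8 (year_end (apply 8% annual interest)): balance=$967.28 total_interest=$167.28
After 9 (month_end (apply 1% monthly interest)): balance=$976.95 total_interest=$176.95
After 10 (month_end (apply 1% monthly interest)): balance=$986.71 total_interest=$186.71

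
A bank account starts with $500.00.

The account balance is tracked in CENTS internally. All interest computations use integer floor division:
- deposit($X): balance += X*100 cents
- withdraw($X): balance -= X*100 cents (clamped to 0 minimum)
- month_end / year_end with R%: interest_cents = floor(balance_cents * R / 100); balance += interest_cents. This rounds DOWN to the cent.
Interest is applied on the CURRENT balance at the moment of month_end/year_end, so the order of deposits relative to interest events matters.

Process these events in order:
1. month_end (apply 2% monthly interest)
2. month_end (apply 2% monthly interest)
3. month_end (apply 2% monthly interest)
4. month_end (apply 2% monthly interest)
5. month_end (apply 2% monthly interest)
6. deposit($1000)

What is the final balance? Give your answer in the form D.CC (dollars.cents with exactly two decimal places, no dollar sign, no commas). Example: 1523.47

After 1 (month_end (apply 2% monthly interest)): balance=$510.00 total_interest=$10.00
After 2 (month_end (apply 2% monthly interest)): balance=$520.20 total_interest=$20.20
After 3 (month_end (apply 2% monthly interest)): balance=$530.60 total_interest=$30.60
After 4 (month_end (apply 2% monthly interest)): balance=$541.21 total_interest=$41.21
After 5 (month_end (apply 2% monthly interest)): balance=$552.03 total_interest=$52.03
After 6 (deposit($1000)): balance=$1552.03 total_interest=$52.03

Answer: 1552.03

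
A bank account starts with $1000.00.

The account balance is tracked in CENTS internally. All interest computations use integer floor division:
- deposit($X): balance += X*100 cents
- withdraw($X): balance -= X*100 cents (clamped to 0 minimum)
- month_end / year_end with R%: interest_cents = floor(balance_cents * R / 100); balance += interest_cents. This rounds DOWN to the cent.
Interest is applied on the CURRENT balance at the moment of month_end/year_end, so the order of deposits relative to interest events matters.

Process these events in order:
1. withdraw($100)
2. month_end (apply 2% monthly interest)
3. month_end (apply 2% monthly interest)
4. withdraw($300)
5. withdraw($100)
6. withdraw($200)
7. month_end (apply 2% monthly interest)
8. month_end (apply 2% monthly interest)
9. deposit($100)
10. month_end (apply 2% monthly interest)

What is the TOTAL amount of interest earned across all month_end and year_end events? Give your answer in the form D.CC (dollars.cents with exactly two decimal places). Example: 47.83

Answer: 58.93

Derivation:
After 1 (withdraw($100)): balance=$900.00 total_interest=$0.00
After 2 (month_end (apply 2% monthly interest)): balance=$918.00 total_interest=$18.00
After 3 (month_end (apply 2% monthly interest)): balance=$936.36 total_interest=$36.36
After 4 (withdraw($300)): balance=$636.36 total_interest=$36.36
After 5 (withdraw($100)): balance=$536.36 total_interest=$36.36
After 6 (withdraw($200)): balance=$336.36 total_interest=$36.36
After 7 (month_end (apply 2% monthly interest)): balance=$343.08 total_interest=$43.08
After 8 (month_end (apply 2% monthly interest)): balance=$349.94 total_interest=$49.94
After 9 (deposit($100)): balance=$449.94 total_interest=$49.94
After 10 (month_end (apply 2% monthly interest)): balance=$458.93 total_interest=$58.93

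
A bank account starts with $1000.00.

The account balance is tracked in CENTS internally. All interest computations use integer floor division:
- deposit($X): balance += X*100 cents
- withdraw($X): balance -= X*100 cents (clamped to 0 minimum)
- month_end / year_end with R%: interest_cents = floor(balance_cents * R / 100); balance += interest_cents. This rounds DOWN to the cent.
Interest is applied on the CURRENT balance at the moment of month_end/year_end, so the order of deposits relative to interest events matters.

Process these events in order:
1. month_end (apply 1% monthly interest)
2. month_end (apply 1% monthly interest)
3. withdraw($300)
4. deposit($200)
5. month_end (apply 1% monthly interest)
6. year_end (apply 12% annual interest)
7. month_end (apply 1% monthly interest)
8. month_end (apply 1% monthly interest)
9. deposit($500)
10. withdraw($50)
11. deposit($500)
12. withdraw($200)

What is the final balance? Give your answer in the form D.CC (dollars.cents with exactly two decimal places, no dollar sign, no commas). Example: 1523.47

Answer: 1811.72

Derivation:
After 1 (month_end (apply 1% monthly interest)): balance=$1010.00 total_interest=$10.00
After 2 (month_end (apply 1% monthly interest)): balance=$1020.10 total_interest=$20.10
After 3 (withdraw($300)): balance=$720.10 total_interest=$20.10
After 4 (deposit($200)): balance=$920.10 total_interest=$20.10
After 5 (month_end (apply 1% monthly interest)): balance=$929.30 total_interest=$29.30
After 6 (year_end (apply 12% annual interest)): balance=$1040.81 total_interest=$140.81
After 7 (month_end (apply 1% monthly interest)): balance=$1051.21 total_interest=$151.21
After 8 (month_end (apply 1% monthly interest)): balance=$1061.72 total_interest=$161.72
After 9 (deposit($500)): balance=$1561.72 total_interest=$161.72
After 10 (withdraw($50)): balance=$1511.72 total_interest=$161.72
After 11 (deposit($500)): balance=$2011.72 total_interest=$161.72
After 12 (withdraw($200)): balance=$1811.72 total_interest=$161.72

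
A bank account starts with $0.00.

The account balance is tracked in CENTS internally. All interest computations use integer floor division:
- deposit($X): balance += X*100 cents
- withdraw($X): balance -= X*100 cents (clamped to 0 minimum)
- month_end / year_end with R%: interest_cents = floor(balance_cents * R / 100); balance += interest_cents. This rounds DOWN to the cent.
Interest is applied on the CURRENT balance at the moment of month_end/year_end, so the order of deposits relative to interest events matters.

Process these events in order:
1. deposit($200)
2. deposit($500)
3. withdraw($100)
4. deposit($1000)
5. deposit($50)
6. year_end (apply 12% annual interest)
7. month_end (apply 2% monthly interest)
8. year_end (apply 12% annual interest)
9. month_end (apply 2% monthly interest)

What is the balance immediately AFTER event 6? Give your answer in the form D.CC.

Answer: 1848.00

Derivation:
After 1 (deposit($200)): balance=$200.00 total_interest=$0.00
After 2 (deposit($500)): balance=$700.00 total_interest=$0.00
After 3 (withdraw($100)): balance=$600.00 total_interest=$0.00
After 4 (deposit($1000)): balance=$1600.00 total_interest=$0.00
After 5 (deposit($50)): balance=$1650.00 total_interest=$0.00
After 6 (year_end (apply 12% annual interest)): balance=$1848.00 total_interest=$198.00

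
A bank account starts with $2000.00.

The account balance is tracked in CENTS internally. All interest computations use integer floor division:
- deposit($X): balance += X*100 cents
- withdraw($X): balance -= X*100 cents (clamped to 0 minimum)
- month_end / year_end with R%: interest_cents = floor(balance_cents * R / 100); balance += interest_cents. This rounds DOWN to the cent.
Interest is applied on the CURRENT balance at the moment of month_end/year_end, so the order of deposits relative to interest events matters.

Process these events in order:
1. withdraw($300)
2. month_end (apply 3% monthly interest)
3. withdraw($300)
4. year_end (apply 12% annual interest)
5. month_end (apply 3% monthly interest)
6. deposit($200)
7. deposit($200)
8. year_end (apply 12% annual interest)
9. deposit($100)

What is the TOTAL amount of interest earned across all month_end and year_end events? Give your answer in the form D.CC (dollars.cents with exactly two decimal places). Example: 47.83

After 1 (withdraw($300)): balance=$1700.00 total_interest=$0.00
After 2 (month_end (apply 3% monthly interest)): balance=$1751.00 total_interest=$51.00
After 3 (withdraw($300)): balance=$1451.00 total_interest=$51.00
After 4 (year_end (apply 12% annual interest)): balance=$1625.12 total_interest=$225.12
After 5 (month_end (apply 3% monthly interest)): balance=$1673.87 total_interest=$273.87
After 6 (deposit($200)): balance=$1873.87 total_interest=$273.87
After 7 (deposit($200)): balance=$2073.87 total_interest=$273.87
After 8 (year_end (apply 12% annual interest)): balance=$2322.73 total_interest=$522.73
After 9 (deposit($100)): balance=$2422.73 total_interest=$522.73

Answer: 522.73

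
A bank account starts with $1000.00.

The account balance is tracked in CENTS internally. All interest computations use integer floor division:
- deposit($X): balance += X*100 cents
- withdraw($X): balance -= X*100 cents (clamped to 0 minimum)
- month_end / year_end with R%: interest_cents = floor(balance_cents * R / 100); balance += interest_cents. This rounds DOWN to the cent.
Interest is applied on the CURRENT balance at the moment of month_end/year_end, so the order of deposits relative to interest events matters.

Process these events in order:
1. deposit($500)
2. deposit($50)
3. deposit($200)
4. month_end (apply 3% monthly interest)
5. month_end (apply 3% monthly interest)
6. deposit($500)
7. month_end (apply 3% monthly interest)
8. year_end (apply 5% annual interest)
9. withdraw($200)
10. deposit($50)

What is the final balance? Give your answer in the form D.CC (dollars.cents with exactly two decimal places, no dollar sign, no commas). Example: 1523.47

Answer: 2398.62

Derivation:
After 1 (deposit($500)): balance=$1500.00 total_interest=$0.00
After 2 (deposit($50)): balance=$1550.00 total_interest=$0.00
After 3 (deposit($200)): balance=$1750.00 total_interest=$0.00
After 4 (month_end (apply 3% monthly interest)): balance=$1802.50 total_interest=$52.50
After 5 (month_end (apply 3% monthly interest)): balance=$1856.57 total_interest=$106.57
After 6 (deposit($500)): balance=$2356.57 total_interest=$106.57
After 7 (month_end (apply 3% monthly interest)): balance=$2427.26 total_interest=$177.26
After 8 (year_end (apply 5% annual interest)): balance=$2548.62 total_interest=$298.62
After 9 (withdraw($200)): balance=$2348.62 total_interest=$298.62
After 10 (deposit($50)): balance=$2398.62 total_interest=$298.62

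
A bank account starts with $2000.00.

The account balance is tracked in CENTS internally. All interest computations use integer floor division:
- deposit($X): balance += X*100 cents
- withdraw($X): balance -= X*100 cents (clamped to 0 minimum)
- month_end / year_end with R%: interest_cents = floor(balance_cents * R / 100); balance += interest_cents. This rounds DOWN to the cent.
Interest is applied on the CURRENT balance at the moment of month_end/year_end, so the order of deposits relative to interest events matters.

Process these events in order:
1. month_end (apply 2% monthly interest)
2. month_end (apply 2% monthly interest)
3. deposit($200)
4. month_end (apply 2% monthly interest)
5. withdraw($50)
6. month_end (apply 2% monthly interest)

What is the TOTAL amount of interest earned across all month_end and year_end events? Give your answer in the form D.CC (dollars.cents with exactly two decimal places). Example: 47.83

After 1 (month_end (apply 2% monthly interest)): balance=$2040.00 total_interest=$40.00
After 2 (month_end (apply 2% monthly interest)): balance=$2080.80 total_interest=$80.80
After 3 (deposit($200)): balance=$2280.80 total_interest=$80.80
After 4 (month_end (apply 2% monthly interest)): balance=$2326.41 total_interest=$126.41
After 5 (withdraw($50)): balance=$2276.41 total_interest=$126.41
After 6 (month_end (apply 2% monthly interest)): balance=$2321.93 total_interest=$171.93

Answer: 171.93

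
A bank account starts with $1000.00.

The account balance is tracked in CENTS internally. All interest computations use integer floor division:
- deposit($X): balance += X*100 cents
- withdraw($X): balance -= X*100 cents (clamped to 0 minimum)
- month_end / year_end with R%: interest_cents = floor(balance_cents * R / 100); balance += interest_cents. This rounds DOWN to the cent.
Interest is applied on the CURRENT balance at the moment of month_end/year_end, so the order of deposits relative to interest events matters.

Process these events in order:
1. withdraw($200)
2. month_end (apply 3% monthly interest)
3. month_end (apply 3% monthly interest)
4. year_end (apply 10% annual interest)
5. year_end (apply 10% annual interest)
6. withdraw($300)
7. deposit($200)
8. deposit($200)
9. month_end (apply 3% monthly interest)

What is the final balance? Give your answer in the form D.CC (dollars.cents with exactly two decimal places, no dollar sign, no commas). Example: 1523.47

Answer: 1160.74

Derivation:
After 1 (withdraw($200)): balance=$800.00 total_interest=$0.00
After 2 (month_end (apply 3% monthly interest)): balance=$824.00 total_interest=$24.00
After 3 (month_end (apply 3% monthly interest)): balance=$848.72 total_interest=$48.72
After 4 (year_end (apply 10% annual interest)): balance=$933.59 total_interest=$133.59
After 5 (year_end (apply 10% annual interest)): balance=$1026.94 total_interest=$226.94
After 6 (withdraw($300)): balance=$726.94 total_interest=$226.94
After 7 (deposit($200)): balance=$926.94 total_interest=$226.94
After 8 (deposit($200)): balance=$1126.94 total_interest=$226.94
After 9 (month_end (apply 3% monthly interest)): balance=$1160.74 total_interest=$260.74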